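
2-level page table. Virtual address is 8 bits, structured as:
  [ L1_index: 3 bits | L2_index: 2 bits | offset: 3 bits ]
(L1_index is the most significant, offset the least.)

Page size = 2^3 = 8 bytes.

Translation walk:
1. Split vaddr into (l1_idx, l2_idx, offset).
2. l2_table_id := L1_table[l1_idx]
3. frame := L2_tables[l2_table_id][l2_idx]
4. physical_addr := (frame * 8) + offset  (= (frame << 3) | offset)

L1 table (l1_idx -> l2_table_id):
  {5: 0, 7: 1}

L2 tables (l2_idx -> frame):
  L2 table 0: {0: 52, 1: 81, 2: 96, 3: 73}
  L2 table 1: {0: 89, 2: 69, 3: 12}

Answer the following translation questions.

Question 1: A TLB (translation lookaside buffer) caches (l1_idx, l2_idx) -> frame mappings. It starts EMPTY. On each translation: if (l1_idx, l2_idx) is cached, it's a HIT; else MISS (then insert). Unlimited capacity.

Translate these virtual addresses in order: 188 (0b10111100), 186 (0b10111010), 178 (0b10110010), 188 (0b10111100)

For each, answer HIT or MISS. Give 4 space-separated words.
Answer: MISS HIT MISS HIT

Derivation:
vaddr=188: (5,3) not in TLB -> MISS, insert
vaddr=186: (5,3) in TLB -> HIT
vaddr=178: (5,2) not in TLB -> MISS, insert
vaddr=188: (5,3) in TLB -> HIT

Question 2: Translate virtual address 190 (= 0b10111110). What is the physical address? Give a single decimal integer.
Answer: 590

Derivation:
vaddr = 190 = 0b10111110
Split: l1_idx=5, l2_idx=3, offset=6
L1[5] = 0
L2[0][3] = 73
paddr = 73 * 8 + 6 = 590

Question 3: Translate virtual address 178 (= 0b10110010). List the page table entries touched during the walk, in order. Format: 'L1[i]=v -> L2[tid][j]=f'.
Answer: L1[5]=0 -> L2[0][2]=96

Derivation:
vaddr = 178 = 0b10110010
Split: l1_idx=5, l2_idx=2, offset=2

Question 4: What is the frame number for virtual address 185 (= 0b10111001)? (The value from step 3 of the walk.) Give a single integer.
vaddr = 185: l1_idx=5, l2_idx=3
L1[5] = 0; L2[0][3] = 73

Answer: 73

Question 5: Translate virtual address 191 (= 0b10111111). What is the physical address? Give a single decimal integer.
Answer: 591

Derivation:
vaddr = 191 = 0b10111111
Split: l1_idx=5, l2_idx=3, offset=7
L1[5] = 0
L2[0][3] = 73
paddr = 73 * 8 + 7 = 591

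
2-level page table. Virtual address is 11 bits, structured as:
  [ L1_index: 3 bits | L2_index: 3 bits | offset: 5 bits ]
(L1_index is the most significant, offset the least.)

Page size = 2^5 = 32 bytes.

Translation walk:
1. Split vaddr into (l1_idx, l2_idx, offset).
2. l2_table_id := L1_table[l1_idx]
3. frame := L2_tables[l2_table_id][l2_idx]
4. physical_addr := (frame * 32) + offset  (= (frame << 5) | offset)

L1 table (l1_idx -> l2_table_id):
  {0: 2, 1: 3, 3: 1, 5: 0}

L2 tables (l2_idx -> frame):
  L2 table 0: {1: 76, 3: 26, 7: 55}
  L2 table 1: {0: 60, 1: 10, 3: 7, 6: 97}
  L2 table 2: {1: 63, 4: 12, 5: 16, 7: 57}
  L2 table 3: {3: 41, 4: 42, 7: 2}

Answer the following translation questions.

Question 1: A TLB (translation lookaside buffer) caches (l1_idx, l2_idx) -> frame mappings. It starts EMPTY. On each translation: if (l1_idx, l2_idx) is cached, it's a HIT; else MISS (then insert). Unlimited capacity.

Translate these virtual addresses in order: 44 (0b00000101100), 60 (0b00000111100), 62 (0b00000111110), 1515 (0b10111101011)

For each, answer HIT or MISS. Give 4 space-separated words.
Answer: MISS HIT HIT MISS

Derivation:
vaddr=44: (0,1) not in TLB -> MISS, insert
vaddr=60: (0,1) in TLB -> HIT
vaddr=62: (0,1) in TLB -> HIT
vaddr=1515: (5,7) not in TLB -> MISS, insert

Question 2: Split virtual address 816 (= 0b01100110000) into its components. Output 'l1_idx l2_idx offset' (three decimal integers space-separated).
vaddr = 816 = 0b01100110000
  top 3 bits -> l1_idx = 3
  next 3 bits -> l2_idx = 1
  bottom 5 bits -> offset = 16

Answer: 3 1 16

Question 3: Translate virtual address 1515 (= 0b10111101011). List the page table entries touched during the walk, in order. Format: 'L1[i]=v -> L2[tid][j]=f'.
vaddr = 1515 = 0b10111101011
Split: l1_idx=5, l2_idx=7, offset=11

Answer: L1[5]=0 -> L2[0][7]=55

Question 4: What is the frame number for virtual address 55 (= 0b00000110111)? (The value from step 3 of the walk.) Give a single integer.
Answer: 63

Derivation:
vaddr = 55: l1_idx=0, l2_idx=1
L1[0] = 2; L2[2][1] = 63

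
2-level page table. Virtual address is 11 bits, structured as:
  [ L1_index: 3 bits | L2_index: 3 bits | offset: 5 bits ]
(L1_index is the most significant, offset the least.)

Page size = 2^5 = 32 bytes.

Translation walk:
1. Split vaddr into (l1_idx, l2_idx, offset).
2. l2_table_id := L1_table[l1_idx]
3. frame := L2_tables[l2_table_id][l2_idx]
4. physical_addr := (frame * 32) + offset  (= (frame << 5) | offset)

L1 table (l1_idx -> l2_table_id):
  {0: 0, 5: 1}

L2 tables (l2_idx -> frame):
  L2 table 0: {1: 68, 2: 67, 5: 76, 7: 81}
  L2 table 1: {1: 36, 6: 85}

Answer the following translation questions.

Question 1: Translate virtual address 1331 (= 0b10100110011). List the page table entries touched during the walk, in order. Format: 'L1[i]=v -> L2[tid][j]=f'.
Answer: L1[5]=1 -> L2[1][1]=36

Derivation:
vaddr = 1331 = 0b10100110011
Split: l1_idx=5, l2_idx=1, offset=19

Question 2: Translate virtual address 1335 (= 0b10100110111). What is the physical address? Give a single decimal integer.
Answer: 1175

Derivation:
vaddr = 1335 = 0b10100110111
Split: l1_idx=5, l2_idx=1, offset=23
L1[5] = 1
L2[1][1] = 36
paddr = 36 * 32 + 23 = 1175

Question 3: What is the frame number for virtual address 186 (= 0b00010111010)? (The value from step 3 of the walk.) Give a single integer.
Answer: 76

Derivation:
vaddr = 186: l1_idx=0, l2_idx=5
L1[0] = 0; L2[0][5] = 76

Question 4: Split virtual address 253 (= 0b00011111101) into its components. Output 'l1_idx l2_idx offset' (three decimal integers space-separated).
Answer: 0 7 29

Derivation:
vaddr = 253 = 0b00011111101
  top 3 bits -> l1_idx = 0
  next 3 bits -> l2_idx = 7
  bottom 5 bits -> offset = 29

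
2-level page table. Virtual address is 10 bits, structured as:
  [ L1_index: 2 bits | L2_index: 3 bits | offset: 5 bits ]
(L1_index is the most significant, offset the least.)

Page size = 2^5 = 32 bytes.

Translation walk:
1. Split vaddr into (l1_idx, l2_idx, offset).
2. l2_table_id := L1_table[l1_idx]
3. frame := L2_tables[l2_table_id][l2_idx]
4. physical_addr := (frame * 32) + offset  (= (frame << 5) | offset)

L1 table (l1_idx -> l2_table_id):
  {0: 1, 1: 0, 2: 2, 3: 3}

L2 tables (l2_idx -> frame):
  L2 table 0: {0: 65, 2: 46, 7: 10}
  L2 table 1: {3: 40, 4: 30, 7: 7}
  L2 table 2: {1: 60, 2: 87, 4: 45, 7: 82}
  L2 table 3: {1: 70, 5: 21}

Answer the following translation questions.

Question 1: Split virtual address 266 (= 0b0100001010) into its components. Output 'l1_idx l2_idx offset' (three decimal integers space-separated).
vaddr = 266 = 0b0100001010
  top 2 bits -> l1_idx = 1
  next 3 bits -> l2_idx = 0
  bottom 5 bits -> offset = 10

Answer: 1 0 10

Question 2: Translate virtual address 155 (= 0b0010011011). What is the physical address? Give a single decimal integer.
vaddr = 155 = 0b0010011011
Split: l1_idx=0, l2_idx=4, offset=27
L1[0] = 1
L2[1][4] = 30
paddr = 30 * 32 + 27 = 987

Answer: 987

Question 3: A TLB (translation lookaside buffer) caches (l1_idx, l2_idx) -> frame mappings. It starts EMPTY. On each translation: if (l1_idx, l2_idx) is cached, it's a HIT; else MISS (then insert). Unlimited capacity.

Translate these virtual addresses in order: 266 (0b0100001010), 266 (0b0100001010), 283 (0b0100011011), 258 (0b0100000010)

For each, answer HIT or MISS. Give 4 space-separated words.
vaddr=266: (1,0) not in TLB -> MISS, insert
vaddr=266: (1,0) in TLB -> HIT
vaddr=283: (1,0) in TLB -> HIT
vaddr=258: (1,0) in TLB -> HIT

Answer: MISS HIT HIT HIT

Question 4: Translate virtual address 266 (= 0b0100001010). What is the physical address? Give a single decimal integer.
vaddr = 266 = 0b0100001010
Split: l1_idx=1, l2_idx=0, offset=10
L1[1] = 0
L2[0][0] = 65
paddr = 65 * 32 + 10 = 2090

Answer: 2090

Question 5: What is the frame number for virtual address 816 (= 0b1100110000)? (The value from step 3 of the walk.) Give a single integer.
Answer: 70

Derivation:
vaddr = 816: l1_idx=3, l2_idx=1
L1[3] = 3; L2[3][1] = 70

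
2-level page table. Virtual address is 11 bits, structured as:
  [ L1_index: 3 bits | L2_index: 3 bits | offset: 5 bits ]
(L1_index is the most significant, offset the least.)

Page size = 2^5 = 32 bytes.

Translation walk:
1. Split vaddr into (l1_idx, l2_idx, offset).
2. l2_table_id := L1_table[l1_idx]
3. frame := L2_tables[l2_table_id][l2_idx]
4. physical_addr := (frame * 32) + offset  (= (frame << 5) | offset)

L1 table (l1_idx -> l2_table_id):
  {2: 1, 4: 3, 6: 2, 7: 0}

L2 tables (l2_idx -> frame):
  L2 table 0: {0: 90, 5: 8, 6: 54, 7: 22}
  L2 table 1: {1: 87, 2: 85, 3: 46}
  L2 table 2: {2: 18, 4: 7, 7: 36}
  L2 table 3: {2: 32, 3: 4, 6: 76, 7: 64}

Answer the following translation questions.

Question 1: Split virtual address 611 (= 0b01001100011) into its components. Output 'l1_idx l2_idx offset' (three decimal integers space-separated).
Answer: 2 3 3

Derivation:
vaddr = 611 = 0b01001100011
  top 3 bits -> l1_idx = 2
  next 3 bits -> l2_idx = 3
  bottom 5 bits -> offset = 3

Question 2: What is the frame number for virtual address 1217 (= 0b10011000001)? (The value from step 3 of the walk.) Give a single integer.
Answer: 76

Derivation:
vaddr = 1217: l1_idx=4, l2_idx=6
L1[4] = 3; L2[3][6] = 76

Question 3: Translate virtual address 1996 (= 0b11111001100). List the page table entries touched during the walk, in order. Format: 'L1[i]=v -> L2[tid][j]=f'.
Answer: L1[7]=0 -> L2[0][6]=54

Derivation:
vaddr = 1996 = 0b11111001100
Split: l1_idx=7, l2_idx=6, offset=12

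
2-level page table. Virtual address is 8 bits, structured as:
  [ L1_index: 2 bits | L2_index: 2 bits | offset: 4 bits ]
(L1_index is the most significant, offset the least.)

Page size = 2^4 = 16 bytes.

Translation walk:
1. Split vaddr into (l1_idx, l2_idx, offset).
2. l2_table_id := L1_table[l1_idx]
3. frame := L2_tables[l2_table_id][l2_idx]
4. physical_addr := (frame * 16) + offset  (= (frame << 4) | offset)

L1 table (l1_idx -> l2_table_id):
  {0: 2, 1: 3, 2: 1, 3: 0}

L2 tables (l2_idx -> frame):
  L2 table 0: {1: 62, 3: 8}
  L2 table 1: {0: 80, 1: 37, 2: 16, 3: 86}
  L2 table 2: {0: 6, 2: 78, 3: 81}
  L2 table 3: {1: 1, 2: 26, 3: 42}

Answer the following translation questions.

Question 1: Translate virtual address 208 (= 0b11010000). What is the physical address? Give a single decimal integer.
Answer: 992

Derivation:
vaddr = 208 = 0b11010000
Split: l1_idx=3, l2_idx=1, offset=0
L1[3] = 0
L2[0][1] = 62
paddr = 62 * 16 + 0 = 992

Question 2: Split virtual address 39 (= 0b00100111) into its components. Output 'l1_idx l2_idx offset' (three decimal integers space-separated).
Answer: 0 2 7

Derivation:
vaddr = 39 = 0b00100111
  top 2 bits -> l1_idx = 0
  next 2 bits -> l2_idx = 2
  bottom 4 bits -> offset = 7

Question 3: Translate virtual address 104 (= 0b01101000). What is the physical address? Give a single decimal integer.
vaddr = 104 = 0b01101000
Split: l1_idx=1, l2_idx=2, offset=8
L1[1] = 3
L2[3][2] = 26
paddr = 26 * 16 + 8 = 424

Answer: 424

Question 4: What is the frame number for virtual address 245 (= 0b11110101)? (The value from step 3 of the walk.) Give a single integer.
vaddr = 245: l1_idx=3, l2_idx=3
L1[3] = 0; L2[0][3] = 8

Answer: 8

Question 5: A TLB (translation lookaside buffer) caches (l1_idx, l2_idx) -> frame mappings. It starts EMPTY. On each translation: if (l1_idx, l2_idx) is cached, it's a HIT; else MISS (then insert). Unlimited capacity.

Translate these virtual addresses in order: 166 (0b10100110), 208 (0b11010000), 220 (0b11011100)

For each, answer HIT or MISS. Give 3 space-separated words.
vaddr=166: (2,2) not in TLB -> MISS, insert
vaddr=208: (3,1) not in TLB -> MISS, insert
vaddr=220: (3,1) in TLB -> HIT

Answer: MISS MISS HIT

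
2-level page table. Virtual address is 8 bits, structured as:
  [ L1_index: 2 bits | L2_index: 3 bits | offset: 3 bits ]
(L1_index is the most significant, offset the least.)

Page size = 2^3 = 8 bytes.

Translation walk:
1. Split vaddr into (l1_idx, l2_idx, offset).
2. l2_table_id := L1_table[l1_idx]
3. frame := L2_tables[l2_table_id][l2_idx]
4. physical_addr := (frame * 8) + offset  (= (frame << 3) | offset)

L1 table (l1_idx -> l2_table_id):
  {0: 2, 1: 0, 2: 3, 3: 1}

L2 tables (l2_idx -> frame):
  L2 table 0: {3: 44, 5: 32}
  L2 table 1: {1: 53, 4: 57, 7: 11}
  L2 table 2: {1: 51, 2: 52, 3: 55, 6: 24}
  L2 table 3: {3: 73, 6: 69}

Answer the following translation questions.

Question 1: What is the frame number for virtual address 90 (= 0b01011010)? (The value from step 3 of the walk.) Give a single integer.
Answer: 44

Derivation:
vaddr = 90: l1_idx=1, l2_idx=3
L1[1] = 0; L2[0][3] = 44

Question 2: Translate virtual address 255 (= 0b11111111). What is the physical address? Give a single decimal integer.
Answer: 95

Derivation:
vaddr = 255 = 0b11111111
Split: l1_idx=3, l2_idx=7, offset=7
L1[3] = 1
L2[1][7] = 11
paddr = 11 * 8 + 7 = 95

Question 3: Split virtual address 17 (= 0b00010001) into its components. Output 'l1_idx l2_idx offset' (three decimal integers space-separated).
Answer: 0 2 1

Derivation:
vaddr = 17 = 0b00010001
  top 2 bits -> l1_idx = 0
  next 3 bits -> l2_idx = 2
  bottom 3 bits -> offset = 1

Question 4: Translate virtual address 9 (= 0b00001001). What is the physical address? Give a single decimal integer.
vaddr = 9 = 0b00001001
Split: l1_idx=0, l2_idx=1, offset=1
L1[0] = 2
L2[2][1] = 51
paddr = 51 * 8 + 1 = 409

Answer: 409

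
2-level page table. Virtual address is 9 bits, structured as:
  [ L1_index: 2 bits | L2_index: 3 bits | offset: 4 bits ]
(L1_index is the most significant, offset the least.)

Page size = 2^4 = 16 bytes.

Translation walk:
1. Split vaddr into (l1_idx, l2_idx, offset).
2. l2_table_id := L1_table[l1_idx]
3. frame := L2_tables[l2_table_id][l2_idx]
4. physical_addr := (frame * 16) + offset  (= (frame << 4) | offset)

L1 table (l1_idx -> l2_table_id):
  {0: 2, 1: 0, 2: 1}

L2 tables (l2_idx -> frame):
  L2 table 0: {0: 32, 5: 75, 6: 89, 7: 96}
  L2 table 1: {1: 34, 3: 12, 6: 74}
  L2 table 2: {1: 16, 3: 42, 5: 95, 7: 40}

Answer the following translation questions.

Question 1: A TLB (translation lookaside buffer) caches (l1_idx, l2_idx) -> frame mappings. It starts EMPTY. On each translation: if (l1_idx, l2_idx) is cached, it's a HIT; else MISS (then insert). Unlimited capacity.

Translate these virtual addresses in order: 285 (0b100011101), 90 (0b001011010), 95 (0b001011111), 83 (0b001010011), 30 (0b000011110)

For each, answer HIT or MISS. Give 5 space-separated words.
vaddr=285: (2,1) not in TLB -> MISS, insert
vaddr=90: (0,5) not in TLB -> MISS, insert
vaddr=95: (0,5) in TLB -> HIT
vaddr=83: (0,5) in TLB -> HIT
vaddr=30: (0,1) not in TLB -> MISS, insert

Answer: MISS MISS HIT HIT MISS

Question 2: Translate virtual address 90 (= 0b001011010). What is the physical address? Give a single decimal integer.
Answer: 1530

Derivation:
vaddr = 90 = 0b001011010
Split: l1_idx=0, l2_idx=5, offset=10
L1[0] = 2
L2[2][5] = 95
paddr = 95 * 16 + 10 = 1530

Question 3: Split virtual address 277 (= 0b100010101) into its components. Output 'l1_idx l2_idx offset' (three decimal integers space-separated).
Answer: 2 1 5

Derivation:
vaddr = 277 = 0b100010101
  top 2 bits -> l1_idx = 2
  next 3 bits -> l2_idx = 1
  bottom 4 bits -> offset = 5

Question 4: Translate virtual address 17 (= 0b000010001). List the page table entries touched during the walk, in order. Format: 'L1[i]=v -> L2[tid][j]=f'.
Answer: L1[0]=2 -> L2[2][1]=16

Derivation:
vaddr = 17 = 0b000010001
Split: l1_idx=0, l2_idx=1, offset=1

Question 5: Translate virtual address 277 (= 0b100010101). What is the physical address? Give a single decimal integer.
vaddr = 277 = 0b100010101
Split: l1_idx=2, l2_idx=1, offset=5
L1[2] = 1
L2[1][1] = 34
paddr = 34 * 16 + 5 = 549

Answer: 549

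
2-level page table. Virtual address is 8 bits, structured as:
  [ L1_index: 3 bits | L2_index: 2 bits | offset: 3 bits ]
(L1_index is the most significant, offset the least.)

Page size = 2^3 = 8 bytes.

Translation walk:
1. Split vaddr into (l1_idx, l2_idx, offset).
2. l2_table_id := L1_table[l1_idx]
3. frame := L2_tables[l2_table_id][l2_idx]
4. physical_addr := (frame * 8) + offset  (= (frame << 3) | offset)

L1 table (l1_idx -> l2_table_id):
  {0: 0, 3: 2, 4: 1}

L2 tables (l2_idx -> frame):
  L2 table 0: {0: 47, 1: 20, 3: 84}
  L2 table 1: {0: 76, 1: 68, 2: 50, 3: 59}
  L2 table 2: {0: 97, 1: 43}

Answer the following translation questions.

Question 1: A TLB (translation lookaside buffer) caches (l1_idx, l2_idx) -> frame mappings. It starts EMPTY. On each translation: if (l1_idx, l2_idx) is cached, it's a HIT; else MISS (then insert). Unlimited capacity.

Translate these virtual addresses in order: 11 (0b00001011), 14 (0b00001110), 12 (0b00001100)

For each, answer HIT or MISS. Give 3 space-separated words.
vaddr=11: (0,1) not in TLB -> MISS, insert
vaddr=14: (0,1) in TLB -> HIT
vaddr=12: (0,1) in TLB -> HIT

Answer: MISS HIT HIT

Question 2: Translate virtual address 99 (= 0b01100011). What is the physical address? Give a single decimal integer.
Answer: 779

Derivation:
vaddr = 99 = 0b01100011
Split: l1_idx=3, l2_idx=0, offset=3
L1[3] = 2
L2[2][0] = 97
paddr = 97 * 8 + 3 = 779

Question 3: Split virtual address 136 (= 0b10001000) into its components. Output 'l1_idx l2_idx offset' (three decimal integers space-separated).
Answer: 4 1 0

Derivation:
vaddr = 136 = 0b10001000
  top 3 bits -> l1_idx = 4
  next 2 bits -> l2_idx = 1
  bottom 3 bits -> offset = 0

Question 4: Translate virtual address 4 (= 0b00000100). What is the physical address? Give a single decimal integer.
Answer: 380

Derivation:
vaddr = 4 = 0b00000100
Split: l1_idx=0, l2_idx=0, offset=4
L1[0] = 0
L2[0][0] = 47
paddr = 47 * 8 + 4 = 380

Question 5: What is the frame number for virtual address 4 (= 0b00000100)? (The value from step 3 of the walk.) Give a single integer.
vaddr = 4: l1_idx=0, l2_idx=0
L1[0] = 0; L2[0][0] = 47

Answer: 47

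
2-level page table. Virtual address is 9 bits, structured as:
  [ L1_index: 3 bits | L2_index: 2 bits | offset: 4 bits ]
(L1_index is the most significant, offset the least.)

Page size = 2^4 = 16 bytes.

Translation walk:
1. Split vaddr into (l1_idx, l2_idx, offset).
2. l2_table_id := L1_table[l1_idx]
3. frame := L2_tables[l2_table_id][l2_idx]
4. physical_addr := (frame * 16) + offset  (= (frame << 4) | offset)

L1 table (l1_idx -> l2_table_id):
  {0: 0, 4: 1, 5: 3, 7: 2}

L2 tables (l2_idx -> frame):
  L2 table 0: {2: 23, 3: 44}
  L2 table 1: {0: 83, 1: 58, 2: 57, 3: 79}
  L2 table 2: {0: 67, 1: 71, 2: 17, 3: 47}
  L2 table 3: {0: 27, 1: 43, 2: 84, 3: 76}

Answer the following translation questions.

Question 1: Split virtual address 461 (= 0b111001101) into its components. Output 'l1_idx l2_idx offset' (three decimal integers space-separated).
vaddr = 461 = 0b111001101
  top 3 bits -> l1_idx = 7
  next 2 bits -> l2_idx = 0
  bottom 4 bits -> offset = 13

Answer: 7 0 13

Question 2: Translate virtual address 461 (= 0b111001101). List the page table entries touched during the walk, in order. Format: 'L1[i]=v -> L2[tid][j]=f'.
vaddr = 461 = 0b111001101
Split: l1_idx=7, l2_idx=0, offset=13

Answer: L1[7]=2 -> L2[2][0]=67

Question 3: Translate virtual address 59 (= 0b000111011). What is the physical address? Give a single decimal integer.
vaddr = 59 = 0b000111011
Split: l1_idx=0, l2_idx=3, offset=11
L1[0] = 0
L2[0][3] = 44
paddr = 44 * 16 + 11 = 715

Answer: 715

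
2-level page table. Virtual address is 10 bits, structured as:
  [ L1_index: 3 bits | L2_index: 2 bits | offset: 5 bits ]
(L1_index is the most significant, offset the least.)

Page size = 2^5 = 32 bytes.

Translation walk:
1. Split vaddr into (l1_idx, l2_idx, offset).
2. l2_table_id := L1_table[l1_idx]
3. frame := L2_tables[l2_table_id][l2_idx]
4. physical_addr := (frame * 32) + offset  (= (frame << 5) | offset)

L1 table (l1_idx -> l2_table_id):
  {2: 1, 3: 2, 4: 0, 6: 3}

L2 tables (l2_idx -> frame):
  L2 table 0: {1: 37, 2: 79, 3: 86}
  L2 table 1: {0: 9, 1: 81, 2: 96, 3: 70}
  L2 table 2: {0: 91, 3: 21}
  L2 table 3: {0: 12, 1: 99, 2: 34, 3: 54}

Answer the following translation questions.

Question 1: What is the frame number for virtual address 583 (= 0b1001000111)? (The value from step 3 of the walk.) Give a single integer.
vaddr = 583: l1_idx=4, l2_idx=2
L1[4] = 0; L2[0][2] = 79

Answer: 79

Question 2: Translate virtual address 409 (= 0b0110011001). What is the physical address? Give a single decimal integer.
Answer: 2937

Derivation:
vaddr = 409 = 0b0110011001
Split: l1_idx=3, l2_idx=0, offset=25
L1[3] = 2
L2[2][0] = 91
paddr = 91 * 32 + 25 = 2937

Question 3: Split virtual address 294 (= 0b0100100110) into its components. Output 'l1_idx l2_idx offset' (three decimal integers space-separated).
Answer: 2 1 6

Derivation:
vaddr = 294 = 0b0100100110
  top 3 bits -> l1_idx = 2
  next 2 bits -> l2_idx = 1
  bottom 5 bits -> offset = 6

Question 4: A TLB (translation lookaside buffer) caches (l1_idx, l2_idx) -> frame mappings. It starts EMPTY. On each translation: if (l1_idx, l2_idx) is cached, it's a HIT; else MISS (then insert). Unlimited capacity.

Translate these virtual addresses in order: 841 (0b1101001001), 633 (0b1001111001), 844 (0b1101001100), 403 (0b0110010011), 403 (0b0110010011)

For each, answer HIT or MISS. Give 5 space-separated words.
Answer: MISS MISS HIT MISS HIT

Derivation:
vaddr=841: (6,2) not in TLB -> MISS, insert
vaddr=633: (4,3) not in TLB -> MISS, insert
vaddr=844: (6,2) in TLB -> HIT
vaddr=403: (3,0) not in TLB -> MISS, insert
vaddr=403: (3,0) in TLB -> HIT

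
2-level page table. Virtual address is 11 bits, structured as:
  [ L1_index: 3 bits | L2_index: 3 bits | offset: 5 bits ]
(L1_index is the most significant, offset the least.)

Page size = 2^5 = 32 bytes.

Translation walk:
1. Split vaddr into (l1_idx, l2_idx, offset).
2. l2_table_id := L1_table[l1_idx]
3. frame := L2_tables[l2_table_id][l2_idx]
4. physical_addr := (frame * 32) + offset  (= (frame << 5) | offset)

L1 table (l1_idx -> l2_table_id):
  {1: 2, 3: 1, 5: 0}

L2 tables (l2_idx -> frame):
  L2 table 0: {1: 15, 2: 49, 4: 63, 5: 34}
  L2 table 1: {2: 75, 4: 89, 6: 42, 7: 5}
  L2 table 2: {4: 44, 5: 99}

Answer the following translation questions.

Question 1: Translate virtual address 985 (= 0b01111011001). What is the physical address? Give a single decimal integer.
vaddr = 985 = 0b01111011001
Split: l1_idx=3, l2_idx=6, offset=25
L1[3] = 1
L2[1][6] = 42
paddr = 42 * 32 + 25 = 1369

Answer: 1369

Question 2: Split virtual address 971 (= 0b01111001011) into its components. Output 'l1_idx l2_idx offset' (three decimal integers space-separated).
vaddr = 971 = 0b01111001011
  top 3 bits -> l1_idx = 3
  next 3 bits -> l2_idx = 6
  bottom 5 bits -> offset = 11

Answer: 3 6 11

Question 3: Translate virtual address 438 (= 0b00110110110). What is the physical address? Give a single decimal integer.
vaddr = 438 = 0b00110110110
Split: l1_idx=1, l2_idx=5, offset=22
L1[1] = 2
L2[2][5] = 99
paddr = 99 * 32 + 22 = 3190

Answer: 3190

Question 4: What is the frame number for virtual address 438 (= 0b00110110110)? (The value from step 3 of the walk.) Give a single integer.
vaddr = 438: l1_idx=1, l2_idx=5
L1[1] = 2; L2[2][5] = 99

Answer: 99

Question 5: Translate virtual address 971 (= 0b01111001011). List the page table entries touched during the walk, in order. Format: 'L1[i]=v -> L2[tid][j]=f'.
vaddr = 971 = 0b01111001011
Split: l1_idx=3, l2_idx=6, offset=11

Answer: L1[3]=1 -> L2[1][6]=42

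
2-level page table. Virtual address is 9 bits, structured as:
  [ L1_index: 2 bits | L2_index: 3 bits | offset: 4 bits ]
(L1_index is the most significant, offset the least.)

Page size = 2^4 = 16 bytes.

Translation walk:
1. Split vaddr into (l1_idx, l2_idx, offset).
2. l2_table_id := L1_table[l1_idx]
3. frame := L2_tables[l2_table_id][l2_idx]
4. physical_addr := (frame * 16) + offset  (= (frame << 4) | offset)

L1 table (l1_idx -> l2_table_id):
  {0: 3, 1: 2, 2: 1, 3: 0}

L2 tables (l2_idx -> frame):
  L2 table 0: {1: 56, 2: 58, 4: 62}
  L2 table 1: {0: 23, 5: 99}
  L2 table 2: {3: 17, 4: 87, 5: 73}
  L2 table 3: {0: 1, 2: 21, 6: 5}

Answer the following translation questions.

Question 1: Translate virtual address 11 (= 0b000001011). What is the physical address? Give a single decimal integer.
vaddr = 11 = 0b000001011
Split: l1_idx=0, l2_idx=0, offset=11
L1[0] = 3
L2[3][0] = 1
paddr = 1 * 16 + 11 = 27

Answer: 27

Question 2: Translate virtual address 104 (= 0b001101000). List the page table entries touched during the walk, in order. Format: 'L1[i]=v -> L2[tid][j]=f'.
Answer: L1[0]=3 -> L2[3][6]=5

Derivation:
vaddr = 104 = 0b001101000
Split: l1_idx=0, l2_idx=6, offset=8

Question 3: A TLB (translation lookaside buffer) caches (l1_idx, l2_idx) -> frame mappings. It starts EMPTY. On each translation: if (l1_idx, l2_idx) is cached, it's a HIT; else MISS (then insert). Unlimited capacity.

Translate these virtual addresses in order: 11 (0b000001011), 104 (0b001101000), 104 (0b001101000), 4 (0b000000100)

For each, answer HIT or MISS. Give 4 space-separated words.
vaddr=11: (0,0) not in TLB -> MISS, insert
vaddr=104: (0,6) not in TLB -> MISS, insert
vaddr=104: (0,6) in TLB -> HIT
vaddr=4: (0,0) in TLB -> HIT

Answer: MISS MISS HIT HIT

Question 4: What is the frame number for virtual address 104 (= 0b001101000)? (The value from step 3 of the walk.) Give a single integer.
Answer: 5

Derivation:
vaddr = 104: l1_idx=0, l2_idx=6
L1[0] = 3; L2[3][6] = 5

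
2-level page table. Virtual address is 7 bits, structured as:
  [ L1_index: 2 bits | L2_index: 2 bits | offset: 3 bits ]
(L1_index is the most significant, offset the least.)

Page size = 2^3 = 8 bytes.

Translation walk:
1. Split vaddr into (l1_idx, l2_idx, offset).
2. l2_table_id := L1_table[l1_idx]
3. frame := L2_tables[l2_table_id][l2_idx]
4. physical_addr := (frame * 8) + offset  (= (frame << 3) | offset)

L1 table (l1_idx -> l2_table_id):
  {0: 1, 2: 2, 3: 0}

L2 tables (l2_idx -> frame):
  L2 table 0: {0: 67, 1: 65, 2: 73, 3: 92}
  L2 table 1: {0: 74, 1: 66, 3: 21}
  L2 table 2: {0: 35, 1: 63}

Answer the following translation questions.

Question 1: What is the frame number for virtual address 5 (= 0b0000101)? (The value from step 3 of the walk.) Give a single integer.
Answer: 74

Derivation:
vaddr = 5: l1_idx=0, l2_idx=0
L1[0] = 1; L2[1][0] = 74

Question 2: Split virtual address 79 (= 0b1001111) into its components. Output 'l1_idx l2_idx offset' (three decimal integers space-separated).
Answer: 2 1 7

Derivation:
vaddr = 79 = 0b1001111
  top 2 bits -> l1_idx = 2
  next 2 bits -> l2_idx = 1
  bottom 3 bits -> offset = 7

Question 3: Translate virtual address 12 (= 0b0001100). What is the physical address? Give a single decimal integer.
Answer: 532

Derivation:
vaddr = 12 = 0b0001100
Split: l1_idx=0, l2_idx=1, offset=4
L1[0] = 1
L2[1][1] = 66
paddr = 66 * 8 + 4 = 532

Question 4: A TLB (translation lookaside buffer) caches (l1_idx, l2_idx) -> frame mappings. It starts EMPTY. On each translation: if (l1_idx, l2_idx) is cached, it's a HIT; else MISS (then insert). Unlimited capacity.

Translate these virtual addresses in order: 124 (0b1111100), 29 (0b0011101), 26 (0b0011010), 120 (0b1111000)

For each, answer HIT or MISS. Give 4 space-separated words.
vaddr=124: (3,3) not in TLB -> MISS, insert
vaddr=29: (0,3) not in TLB -> MISS, insert
vaddr=26: (0,3) in TLB -> HIT
vaddr=120: (3,3) in TLB -> HIT

Answer: MISS MISS HIT HIT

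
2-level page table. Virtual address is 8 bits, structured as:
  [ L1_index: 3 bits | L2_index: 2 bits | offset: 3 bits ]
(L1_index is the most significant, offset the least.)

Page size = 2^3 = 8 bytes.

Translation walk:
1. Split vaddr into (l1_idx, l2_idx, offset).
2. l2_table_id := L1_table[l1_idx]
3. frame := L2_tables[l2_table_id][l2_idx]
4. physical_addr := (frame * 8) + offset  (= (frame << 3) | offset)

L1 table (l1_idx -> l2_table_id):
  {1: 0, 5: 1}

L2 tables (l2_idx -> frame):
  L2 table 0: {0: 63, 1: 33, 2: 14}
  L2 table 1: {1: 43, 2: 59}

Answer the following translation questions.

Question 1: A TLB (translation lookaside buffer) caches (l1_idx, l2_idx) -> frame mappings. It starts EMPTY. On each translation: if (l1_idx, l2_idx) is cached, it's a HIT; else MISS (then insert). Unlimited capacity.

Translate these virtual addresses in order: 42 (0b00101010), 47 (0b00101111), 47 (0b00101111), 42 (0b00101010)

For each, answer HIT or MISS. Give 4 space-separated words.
Answer: MISS HIT HIT HIT

Derivation:
vaddr=42: (1,1) not in TLB -> MISS, insert
vaddr=47: (1,1) in TLB -> HIT
vaddr=47: (1,1) in TLB -> HIT
vaddr=42: (1,1) in TLB -> HIT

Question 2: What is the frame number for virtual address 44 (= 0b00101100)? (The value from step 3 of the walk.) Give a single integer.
Answer: 33

Derivation:
vaddr = 44: l1_idx=1, l2_idx=1
L1[1] = 0; L2[0][1] = 33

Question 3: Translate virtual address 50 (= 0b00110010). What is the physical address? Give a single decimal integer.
vaddr = 50 = 0b00110010
Split: l1_idx=1, l2_idx=2, offset=2
L1[1] = 0
L2[0][2] = 14
paddr = 14 * 8 + 2 = 114

Answer: 114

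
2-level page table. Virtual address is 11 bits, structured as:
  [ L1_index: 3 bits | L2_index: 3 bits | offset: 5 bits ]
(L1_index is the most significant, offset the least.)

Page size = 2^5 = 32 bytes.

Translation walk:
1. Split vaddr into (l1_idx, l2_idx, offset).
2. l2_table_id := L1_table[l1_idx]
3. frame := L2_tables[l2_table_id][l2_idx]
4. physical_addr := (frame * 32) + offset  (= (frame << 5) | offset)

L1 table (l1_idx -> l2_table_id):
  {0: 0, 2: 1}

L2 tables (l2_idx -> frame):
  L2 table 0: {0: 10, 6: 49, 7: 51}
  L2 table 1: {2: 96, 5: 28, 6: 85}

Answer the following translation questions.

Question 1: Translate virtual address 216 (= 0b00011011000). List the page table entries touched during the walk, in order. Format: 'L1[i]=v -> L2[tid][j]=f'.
vaddr = 216 = 0b00011011000
Split: l1_idx=0, l2_idx=6, offset=24

Answer: L1[0]=0 -> L2[0][6]=49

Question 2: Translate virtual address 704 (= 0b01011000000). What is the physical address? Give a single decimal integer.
vaddr = 704 = 0b01011000000
Split: l1_idx=2, l2_idx=6, offset=0
L1[2] = 1
L2[1][6] = 85
paddr = 85 * 32 + 0 = 2720

Answer: 2720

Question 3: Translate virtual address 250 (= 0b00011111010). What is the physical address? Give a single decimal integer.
Answer: 1658

Derivation:
vaddr = 250 = 0b00011111010
Split: l1_idx=0, l2_idx=7, offset=26
L1[0] = 0
L2[0][7] = 51
paddr = 51 * 32 + 26 = 1658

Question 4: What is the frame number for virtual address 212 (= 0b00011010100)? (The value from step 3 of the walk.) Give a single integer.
Answer: 49

Derivation:
vaddr = 212: l1_idx=0, l2_idx=6
L1[0] = 0; L2[0][6] = 49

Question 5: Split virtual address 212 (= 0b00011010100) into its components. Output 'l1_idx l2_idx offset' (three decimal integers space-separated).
vaddr = 212 = 0b00011010100
  top 3 bits -> l1_idx = 0
  next 3 bits -> l2_idx = 6
  bottom 5 bits -> offset = 20

Answer: 0 6 20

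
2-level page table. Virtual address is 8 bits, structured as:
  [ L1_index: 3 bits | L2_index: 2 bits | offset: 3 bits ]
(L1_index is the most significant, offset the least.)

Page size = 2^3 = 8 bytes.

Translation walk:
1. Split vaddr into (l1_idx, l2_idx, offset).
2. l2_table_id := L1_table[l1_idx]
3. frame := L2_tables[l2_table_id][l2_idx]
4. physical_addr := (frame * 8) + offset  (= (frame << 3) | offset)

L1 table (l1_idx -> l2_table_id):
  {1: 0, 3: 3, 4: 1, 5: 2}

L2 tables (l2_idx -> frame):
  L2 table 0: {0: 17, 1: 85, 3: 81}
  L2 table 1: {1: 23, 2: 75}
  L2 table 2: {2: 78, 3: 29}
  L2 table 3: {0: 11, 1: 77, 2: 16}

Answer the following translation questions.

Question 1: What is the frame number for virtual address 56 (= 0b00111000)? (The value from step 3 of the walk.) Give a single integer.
Answer: 81

Derivation:
vaddr = 56: l1_idx=1, l2_idx=3
L1[1] = 0; L2[0][3] = 81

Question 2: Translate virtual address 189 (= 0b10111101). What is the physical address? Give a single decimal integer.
Answer: 237

Derivation:
vaddr = 189 = 0b10111101
Split: l1_idx=5, l2_idx=3, offset=5
L1[5] = 2
L2[2][3] = 29
paddr = 29 * 8 + 5 = 237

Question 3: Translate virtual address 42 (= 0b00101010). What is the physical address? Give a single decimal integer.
vaddr = 42 = 0b00101010
Split: l1_idx=1, l2_idx=1, offset=2
L1[1] = 0
L2[0][1] = 85
paddr = 85 * 8 + 2 = 682

Answer: 682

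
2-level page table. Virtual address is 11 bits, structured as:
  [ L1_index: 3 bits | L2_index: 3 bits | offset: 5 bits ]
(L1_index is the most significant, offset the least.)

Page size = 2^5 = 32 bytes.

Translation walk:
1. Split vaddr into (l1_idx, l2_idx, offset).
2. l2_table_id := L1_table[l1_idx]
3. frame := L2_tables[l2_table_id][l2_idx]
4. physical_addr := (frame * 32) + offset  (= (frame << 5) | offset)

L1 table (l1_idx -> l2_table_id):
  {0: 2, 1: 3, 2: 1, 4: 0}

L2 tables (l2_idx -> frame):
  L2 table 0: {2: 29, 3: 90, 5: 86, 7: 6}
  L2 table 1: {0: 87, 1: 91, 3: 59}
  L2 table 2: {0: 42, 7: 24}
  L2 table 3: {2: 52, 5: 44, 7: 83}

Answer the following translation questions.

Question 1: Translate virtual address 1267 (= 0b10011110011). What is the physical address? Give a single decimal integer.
Answer: 211

Derivation:
vaddr = 1267 = 0b10011110011
Split: l1_idx=4, l2_idx=7, offset=19
L1[4] = 0
L2[0][7] = 6
paddr = 6 * 32 + 19 = 211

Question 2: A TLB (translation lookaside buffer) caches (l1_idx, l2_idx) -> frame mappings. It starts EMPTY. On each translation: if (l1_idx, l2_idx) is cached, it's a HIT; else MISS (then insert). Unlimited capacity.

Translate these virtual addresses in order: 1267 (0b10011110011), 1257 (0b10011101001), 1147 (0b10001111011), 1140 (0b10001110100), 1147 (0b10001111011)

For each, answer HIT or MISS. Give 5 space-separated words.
vaddr=1267: (4,7) not in TLB -> MISS, insert
vaddr=1257: (4,7) in TLB -> HIT
vaddr=1147: (4,3) not in TLB -> MISS, insert
vaddr=1140: (4,3) in TLB -> HIT
vaddr=1147: (4,3) in TLB -> HIT

Answer: MISS HIT MISS HIT HIT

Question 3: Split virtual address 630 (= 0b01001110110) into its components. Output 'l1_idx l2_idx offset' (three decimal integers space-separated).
vaddr = 630 = 0b01001110110
  top 3 bits -> l1_idx = 2
  next 3 bits -> l2_idx = 3
  bottom 5 bits -> offset = 22

Answer: 2 3 22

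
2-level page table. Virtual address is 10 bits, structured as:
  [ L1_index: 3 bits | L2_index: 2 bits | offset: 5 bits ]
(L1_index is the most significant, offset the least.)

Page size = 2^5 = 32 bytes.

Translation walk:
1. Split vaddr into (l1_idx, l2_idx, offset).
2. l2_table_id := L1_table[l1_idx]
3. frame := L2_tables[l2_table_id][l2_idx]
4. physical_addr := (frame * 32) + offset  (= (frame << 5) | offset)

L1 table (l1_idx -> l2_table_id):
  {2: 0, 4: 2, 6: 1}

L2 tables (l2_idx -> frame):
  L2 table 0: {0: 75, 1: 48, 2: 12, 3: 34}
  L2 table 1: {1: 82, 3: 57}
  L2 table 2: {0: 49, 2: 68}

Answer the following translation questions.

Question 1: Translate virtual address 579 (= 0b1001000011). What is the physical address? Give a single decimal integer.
vaddr = 579 = 0b1001000011
Split: l1_idx=4, l2_idx=2, offset=3
L1[4] = 2
L2[2][2] = 68
paddr = 68 * 32 + 3 = 2179

Answer: 2179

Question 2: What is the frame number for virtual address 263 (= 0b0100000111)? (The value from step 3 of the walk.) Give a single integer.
Answer: 75

Derivation:
vaddr = 263: l1_idx=2, l2_idx=0
L1[2] = 0; L2[0][0] = 75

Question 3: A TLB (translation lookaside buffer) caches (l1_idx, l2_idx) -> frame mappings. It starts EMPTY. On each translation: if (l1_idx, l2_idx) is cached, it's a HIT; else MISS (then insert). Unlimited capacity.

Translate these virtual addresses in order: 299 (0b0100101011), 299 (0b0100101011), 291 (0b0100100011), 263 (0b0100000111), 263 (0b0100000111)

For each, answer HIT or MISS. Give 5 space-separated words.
vaddr=299: (2,1) not in TLB -> MISS, insert
vaddr=299: (2,1) in TLB -> HIT
vaddr=291: (2,1) in TLB -> HIT
vaddr=263: (2,0) not in TLB -> MISS, insert
vaddr=263: (2,0) in TLB -> HIT

Answer: MISS HIT HIT MISS HIT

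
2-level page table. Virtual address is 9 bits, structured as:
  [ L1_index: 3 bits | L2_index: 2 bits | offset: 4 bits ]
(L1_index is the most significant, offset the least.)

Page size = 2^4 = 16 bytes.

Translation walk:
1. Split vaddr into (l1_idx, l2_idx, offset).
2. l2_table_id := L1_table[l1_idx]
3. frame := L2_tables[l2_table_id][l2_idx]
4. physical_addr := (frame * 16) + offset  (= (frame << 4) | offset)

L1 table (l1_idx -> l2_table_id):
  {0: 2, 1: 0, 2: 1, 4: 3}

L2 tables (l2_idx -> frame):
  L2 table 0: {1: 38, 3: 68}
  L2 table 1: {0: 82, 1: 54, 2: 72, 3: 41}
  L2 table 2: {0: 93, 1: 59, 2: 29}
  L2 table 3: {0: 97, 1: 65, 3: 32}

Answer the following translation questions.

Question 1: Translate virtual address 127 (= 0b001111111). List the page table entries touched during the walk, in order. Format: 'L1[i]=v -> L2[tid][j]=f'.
vaddr = 127 = 0b001111111
Split: l1_idx=1, l2_idx=3, offset=15

Answer: L1[1]=0 -> L2[0][3]=68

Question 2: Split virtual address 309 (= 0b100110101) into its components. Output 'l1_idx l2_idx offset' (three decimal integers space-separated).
Answer: 4 3 5

Derivation:
vaddr = 309 = 0b100110101
  top 3 bits -> l1_idx = 4
  next 2 bits -> l2_idx = 3
  bottom 4 bits -> offset = 5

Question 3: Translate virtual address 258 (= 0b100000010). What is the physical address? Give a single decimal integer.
vaddr = 258 = 0b100000010
Split: l1_idx=4, l2_idx=0, offset=2
L1[4] = 3
L2[3][0] = 97
paddr = 97 * 16 + 2 = 1554

Answer: 1554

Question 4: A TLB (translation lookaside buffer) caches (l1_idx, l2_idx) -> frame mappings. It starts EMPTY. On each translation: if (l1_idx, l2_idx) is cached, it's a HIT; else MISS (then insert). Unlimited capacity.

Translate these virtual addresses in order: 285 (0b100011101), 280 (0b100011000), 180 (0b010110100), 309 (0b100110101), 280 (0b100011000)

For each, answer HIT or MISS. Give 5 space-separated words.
vaddr=285: (4,1) not in TLB -> MISS, insert
vaddr=280: (4,1) in TLB -> HIT
vaddr=180: (2,3) not in TLB -> MISS, insert
vaddr=309: (4,3) not in TLB -> MISS, insert
vaddr=280: (4,1) in TLB -> HIT

Answer: MISS HIT MISS MISS HIT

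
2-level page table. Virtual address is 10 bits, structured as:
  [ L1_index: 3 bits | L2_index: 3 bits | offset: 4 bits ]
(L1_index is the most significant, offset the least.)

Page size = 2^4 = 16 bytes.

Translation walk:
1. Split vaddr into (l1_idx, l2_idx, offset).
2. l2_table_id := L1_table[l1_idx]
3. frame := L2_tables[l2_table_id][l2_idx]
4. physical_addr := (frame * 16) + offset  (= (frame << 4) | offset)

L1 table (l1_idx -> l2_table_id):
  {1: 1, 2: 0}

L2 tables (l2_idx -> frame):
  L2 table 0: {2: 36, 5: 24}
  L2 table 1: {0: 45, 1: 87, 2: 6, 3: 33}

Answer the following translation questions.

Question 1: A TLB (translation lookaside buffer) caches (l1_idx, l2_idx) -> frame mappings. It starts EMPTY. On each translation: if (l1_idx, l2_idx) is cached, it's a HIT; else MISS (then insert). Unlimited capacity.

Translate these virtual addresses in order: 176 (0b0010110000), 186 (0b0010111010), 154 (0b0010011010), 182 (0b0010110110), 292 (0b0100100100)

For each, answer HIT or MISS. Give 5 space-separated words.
Answer: MISS HIT MISS HIT MISS

Derivation:
vaddr=176: (1,3) not in TLB -> MISS, insert
vaddr=186: (1,3) in TLB -> HIT
vaddr=154: (1,1) not in TLB -> MISS, insert
vaddr=182: (1,3) in TLB -> HIT
vaddr=292: (2,2) not in TLB -> MISS, insert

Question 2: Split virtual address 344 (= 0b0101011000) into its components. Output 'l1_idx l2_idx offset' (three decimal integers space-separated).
vaddr = 344 = 0b0101011000
  top 3 bits -> l1_idx = 2
  next 3 bits -> l2_idx = 5
  bottom 4 bits -> offset = 8

Answer: 2 5 8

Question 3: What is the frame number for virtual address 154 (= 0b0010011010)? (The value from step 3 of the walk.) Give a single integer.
Answer: 87

Derivation:
vaddr = 154: l1_idx=1, l2_idx=1
L1[1] = 1; L2[1][1] = 87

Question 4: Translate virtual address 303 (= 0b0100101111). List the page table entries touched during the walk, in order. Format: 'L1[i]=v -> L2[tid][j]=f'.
vaddr = 303 = 0b0100101111
Split: l1_idx=2, l2_idx=2, offset=15

Answer: L1[2]=0 -> L2[0][2]=36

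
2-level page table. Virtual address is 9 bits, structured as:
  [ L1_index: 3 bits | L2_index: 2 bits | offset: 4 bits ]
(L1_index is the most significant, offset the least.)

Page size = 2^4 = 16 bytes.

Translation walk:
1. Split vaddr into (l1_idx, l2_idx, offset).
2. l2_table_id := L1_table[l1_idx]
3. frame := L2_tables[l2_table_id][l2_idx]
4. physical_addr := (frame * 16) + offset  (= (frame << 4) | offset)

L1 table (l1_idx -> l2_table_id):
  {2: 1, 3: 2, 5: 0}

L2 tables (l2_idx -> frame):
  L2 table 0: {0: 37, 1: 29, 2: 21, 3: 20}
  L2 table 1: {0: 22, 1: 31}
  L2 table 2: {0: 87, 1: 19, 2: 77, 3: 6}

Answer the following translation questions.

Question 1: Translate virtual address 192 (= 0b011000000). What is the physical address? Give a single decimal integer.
vaddr = 192 = 0b011000000
Split: l1_idx=3, l2_idx=0, offset=0
L1[3] = 2
L2[2][0] = 87
paddr = 87 * 16 + 0 = 1392

Answer: 1392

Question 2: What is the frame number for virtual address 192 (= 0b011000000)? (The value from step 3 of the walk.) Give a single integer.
Answer: 87

Derivation:
vaddr = 192: l1_idx=3, l2_idx=0
L1[3] = 2; L2[2][0] = 87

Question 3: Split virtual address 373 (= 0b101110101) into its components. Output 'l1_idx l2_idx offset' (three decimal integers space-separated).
Answer: 5 3 5

Derivation:
vaddr = 373 = 0b101110101
  top 3 bits -> l1_idx = 5
  next 2 bits -> l2_idx = 3
  bottom 4 bits -> offset = 5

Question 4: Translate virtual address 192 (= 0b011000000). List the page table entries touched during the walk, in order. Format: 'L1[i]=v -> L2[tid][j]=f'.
vaddr = 192 = 0b011000000
Split: l1_idx=3, l2_idx=0, offset=0

Answer: L1[3]=2 -> L2[2][0]=87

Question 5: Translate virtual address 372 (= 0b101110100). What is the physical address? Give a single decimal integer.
Answer: 324

Derivation:
vaddr = 372 = 0b101110100
Split: l1_idx=5, l2_idx=3, offset=4
L1[5] = 0
L2[0][3] = 20
paddr = 20 * 16 + 4 = 324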